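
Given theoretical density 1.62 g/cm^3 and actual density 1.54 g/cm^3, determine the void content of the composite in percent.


Void% = (rho_theo - rho_actual)/rho_theo * 100 = (1.62 - 1.54)/1.62 * 100 = 4.94%

4.94%


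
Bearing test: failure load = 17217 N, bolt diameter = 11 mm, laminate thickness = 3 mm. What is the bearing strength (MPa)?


sigma_br = F/(d*h) = 17217/(11*3) = 521.7 MPa

521.7 MPa


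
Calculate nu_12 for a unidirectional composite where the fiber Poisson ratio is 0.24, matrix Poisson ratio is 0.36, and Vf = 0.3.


nu_12 = nu_f*Vf + nu_m*(1-Vf) = 0.24*0.3 + 0.36*0.7 = 0.324

0.324


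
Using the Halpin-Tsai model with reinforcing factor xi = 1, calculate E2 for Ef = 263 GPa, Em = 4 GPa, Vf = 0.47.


eta = (Ef/Em - 1)/(Ef/Em + xi) = (65.75 - 1)/(65.75 + 1) = 0.97
E2 = Em*(1+xi*eta*Vf)/(1-eta*Vf) = 10.7 GPa

10.7 GPa


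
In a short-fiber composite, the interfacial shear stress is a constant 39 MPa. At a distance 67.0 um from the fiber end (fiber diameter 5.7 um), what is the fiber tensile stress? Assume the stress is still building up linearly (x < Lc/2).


Force balance: sigma_f * (pi*d^2/4) = tau * (pi*d) * x  ->  sigma_f = 4 * tau * x / d
sigma_f = 4 * 39 * 67.0 / 5.7 = 1833.7 MPa

1833.7 MPa


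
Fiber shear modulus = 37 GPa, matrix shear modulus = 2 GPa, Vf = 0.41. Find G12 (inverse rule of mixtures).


1/G12 = Vf/Gf + (1-Vf)/Gm = 0.41/37 + 0.59/2
G12 = 3.27 GPa

3.27 GPa


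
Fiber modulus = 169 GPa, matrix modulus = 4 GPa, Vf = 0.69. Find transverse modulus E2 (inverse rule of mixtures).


1/E2 = Vf/Ef + (1-Vf)/Em = 0.69/169 + 0.31/4
E2 = 12.26 GPa

12.26 GPa


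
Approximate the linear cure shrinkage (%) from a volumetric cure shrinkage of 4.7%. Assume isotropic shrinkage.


Linear shrinkage ≈ vol_shrink/3 = 4.7/3 = 1.567%

1.567%


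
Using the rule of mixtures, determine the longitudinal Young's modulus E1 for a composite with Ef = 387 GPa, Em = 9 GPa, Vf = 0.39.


E1 = Ef*Vf + Em*(1-Vf) = 387*0.39 + 9*0.61 = 156.42 GPa

156.42 GPa


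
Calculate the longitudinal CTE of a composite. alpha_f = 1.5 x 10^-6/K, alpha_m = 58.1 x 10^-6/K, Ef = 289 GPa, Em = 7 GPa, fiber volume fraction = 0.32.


E1 = Ef*Vf + Em*(1-Vf) = 97.24
alpha_1 = (alpha_f*Ef*Vf + alpha_m*Em*(1-Vf))/E1 = 4.27 x 10^-6/K

4.27 x 10^-6/K


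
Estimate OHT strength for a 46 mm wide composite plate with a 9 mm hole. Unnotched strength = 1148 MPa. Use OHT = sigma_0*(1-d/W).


OHT = sigma_0*(1-d/W) = 1148*(1-9/46) = 923.4 MPa

923.4 MPa


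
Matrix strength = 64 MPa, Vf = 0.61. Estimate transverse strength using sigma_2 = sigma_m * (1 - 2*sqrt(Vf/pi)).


factor = 1 - 2*sqrt(0.61/pi) = 0.1187
sigma_2 = 64 * 0.1187 = 7.6 MPa

7.6 MPa


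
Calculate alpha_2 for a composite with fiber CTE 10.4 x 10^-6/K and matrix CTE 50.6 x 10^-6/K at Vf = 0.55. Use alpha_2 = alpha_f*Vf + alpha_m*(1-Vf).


alpha_2 = alpha_f*Vf + alpha_m*(1-Vf) = 10.4*0.55 + 50.6*0.45 = 28.5 x 10^-6/K

28.5 x 10^-6/K


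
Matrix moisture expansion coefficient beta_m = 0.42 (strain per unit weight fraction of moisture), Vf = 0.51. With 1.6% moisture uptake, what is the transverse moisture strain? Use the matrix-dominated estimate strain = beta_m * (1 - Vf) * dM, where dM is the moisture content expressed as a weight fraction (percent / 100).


dM = 1.6/100 = 0.016
strain = beta_m * (1-Vf) * dM = 0.42 * 0.49 * 0.016 = 0.0032928

0.0032928


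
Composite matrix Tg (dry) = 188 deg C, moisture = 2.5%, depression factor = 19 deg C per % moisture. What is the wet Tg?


Tg_wet = Tg_dry - k*moisture = 188 - 19*2.5 = 140.5 deg C

140.5 deg C


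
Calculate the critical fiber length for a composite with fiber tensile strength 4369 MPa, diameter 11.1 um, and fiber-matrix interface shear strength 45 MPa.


Lc = sigma_f * d / (2 * tau_i) = 4369 * 11.1 / (2 * 45) = 538.8 um

538.8 um


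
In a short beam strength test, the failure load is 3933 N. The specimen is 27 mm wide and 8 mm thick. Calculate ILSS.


ILSS = 3F/(4bh) = 3*3933/(4*27*8) = 13.66 MPa

13.66 MPa


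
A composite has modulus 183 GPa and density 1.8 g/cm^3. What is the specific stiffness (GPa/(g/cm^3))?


Specific stiffness = E/rho = 183/1.8 = 101.7 GPa/(g/cm^3)

101.7 GPa/(g/cm^3)


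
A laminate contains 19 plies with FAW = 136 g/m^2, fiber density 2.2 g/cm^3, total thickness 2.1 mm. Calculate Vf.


Vf = n * FAW / (rho_f * h * 1000) = 19 * 136 / (2.2 * 2.1 * 1000) = 0.5593

0.5593


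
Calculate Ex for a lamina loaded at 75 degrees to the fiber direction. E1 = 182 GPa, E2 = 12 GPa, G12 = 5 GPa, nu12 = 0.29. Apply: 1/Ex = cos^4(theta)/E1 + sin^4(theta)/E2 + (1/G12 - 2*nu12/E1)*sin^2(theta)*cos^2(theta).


cos^4(75) = 0.004487, sin^4(75) = 0.870513, sin^2(75)*cos^2(75) = 0.0625
1/G12 - 2*nu12/E1 = 1/5 - 2*0.29/182 = 0.196813 GPa^-1
1/Ex = 0.004487/182 + 0.870513/12 + 0.196813*0.0625 = 0.0848682 GPa^-1
Ex = 11.78 GPa

11.78 GPa


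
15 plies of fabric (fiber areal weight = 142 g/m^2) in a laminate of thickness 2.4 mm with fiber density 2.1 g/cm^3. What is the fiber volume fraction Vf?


Vf = n * FAW / (rho_f * h * 1000) = 15 * 142 / (2.1 * 2.4 * 1000) = 0.4226

0.4226


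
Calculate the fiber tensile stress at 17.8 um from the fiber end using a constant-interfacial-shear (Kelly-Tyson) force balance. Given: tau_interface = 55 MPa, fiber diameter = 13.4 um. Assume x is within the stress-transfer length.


Force balance: sigma_f * (pi*d^2/4) = tau * (pi*d) * x  ->  sigma_f = 4 * tau * x / d
sigma_f = 4 * 55 * 17.8 / 13.4 = 292.2 MPa

292.2 MPa


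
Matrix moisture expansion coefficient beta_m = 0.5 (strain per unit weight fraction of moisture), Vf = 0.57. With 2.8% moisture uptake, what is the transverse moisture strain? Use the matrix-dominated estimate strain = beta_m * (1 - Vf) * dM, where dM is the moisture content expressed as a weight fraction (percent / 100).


dM = 2.8/100 = 0.028
strain = beta_m * (1-Vf) * dM = 0.5 * 0.43 * 0.028 = 0.00602

0.00602


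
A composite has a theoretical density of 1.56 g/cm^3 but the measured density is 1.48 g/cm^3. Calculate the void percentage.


Void% = (rho_theo - rho_actual)/rho_theo * 100 = (1.56 - 1.48)/1.56 * 100 = 5.13%

5.13%


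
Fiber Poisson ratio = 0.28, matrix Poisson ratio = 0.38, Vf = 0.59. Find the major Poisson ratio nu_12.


nu_12 = nu_f*Vf + nu_m*(1-Vf) = 0.28*0.59 + 0.38*0.41 = 0.321

0.321


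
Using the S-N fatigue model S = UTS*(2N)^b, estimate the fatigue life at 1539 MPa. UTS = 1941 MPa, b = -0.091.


N = 0.5 * (S/UTS)^(1/b) = 0.5 * (1539/1941)^(1/-0.091) = 6.4050 cycles

6.4050 cycles


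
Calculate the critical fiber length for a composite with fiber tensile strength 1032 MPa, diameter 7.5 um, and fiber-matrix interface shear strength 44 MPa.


Lc = sigma_f * d / (2 * tau_i) = 1032 * 7.5 / (2 * 44) = 88.0 um

88.0 um


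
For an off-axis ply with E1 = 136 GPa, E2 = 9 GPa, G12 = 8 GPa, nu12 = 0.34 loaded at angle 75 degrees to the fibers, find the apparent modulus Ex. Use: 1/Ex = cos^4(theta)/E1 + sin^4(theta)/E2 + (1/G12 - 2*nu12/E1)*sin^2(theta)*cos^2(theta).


cos^4(75) = 0.004487, sin^4(75) = 0.870513, sin^2(75)*cos^2(75) = 0.0625
1/G12 - 2*nu12/E1 = 1/8 - 2*0.34/136 = 0.12 GPa^-1
1/Ex = 0.004487/136 + 0.870513/9 + 0.12*0.0625 = 0.1042566 GPa^-1
Ex = 9.59 GPa

9.59 GPa


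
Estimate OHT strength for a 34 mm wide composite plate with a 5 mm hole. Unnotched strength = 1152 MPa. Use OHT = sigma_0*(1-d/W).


OHT = sigma_0*(1-d/W) = 1152*(1-5/34) = 982.6 MPa

982.6 MPa


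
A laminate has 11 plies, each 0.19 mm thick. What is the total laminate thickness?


h = n * t_ply = 11 * 0.19 = 2.09 mm

2.09 mm


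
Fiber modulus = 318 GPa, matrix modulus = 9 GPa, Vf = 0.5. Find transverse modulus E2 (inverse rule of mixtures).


1/E2 = Vf/Ef + (1-Vf)/Em = 0.5/318 + 0.5/9
E2 = 17.5 GPa

17.5 GPa


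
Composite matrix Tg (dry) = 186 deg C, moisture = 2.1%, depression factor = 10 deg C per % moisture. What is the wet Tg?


Tg_wet = Tg_dry - k*moisture = 186 - 10*2.1 = 165.0 deg C

165.0 deg C


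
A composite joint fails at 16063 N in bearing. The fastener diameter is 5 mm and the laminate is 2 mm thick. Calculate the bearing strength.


sigma_br = F/(d*h) = 16063/(5*2) = 1606.3 MPa

1606.3 MPa


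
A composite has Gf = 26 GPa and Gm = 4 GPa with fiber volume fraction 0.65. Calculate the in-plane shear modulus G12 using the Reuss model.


1/G12 = Vf/Gf + (1-Vf)/Gm = 0.65/26 + 0.35/4
G12 = 8.89 GPa

8.89 GPa


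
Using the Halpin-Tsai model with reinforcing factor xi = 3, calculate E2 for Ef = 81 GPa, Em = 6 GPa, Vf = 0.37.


eta = (Ef/Em - 1)/(Ef/Em + xi) = (13.5 - 1)/(13.5 + 3) = 0.7576
E2 = Em*(1+xi*eta*Vf)/(1-eta*Vf) = 15.35 GPa

15.35 GPa


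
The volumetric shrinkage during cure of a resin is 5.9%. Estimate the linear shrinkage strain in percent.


Linear shrinkage ≈ vol_shrink/3 = 5.9/3 = 1.967%

1.967%


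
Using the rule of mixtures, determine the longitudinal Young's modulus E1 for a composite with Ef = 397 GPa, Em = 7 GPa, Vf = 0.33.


E1 = Ef*Vf + Em*(1-Vf) = 397*0.33 + 7*0.67 = 135.7 GPa

135.7 GPa


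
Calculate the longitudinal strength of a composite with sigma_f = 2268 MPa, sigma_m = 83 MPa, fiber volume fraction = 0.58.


sigma_1 = sigma_f*Vf + sigma_m*(1-Vf) = 2268*0.58 + 83*0.42 = 1350.3 MPa

1350.3 MPa


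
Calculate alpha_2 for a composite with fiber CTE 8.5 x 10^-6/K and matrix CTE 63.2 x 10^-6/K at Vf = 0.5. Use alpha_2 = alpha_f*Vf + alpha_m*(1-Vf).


alpha_2 = alpha_f*Vf + alpha_m*(1-Vf) = 8.5*0.5 + 63.2*0.5 = 35.9 x 10^-6/K

35.9 x 10^-6/K


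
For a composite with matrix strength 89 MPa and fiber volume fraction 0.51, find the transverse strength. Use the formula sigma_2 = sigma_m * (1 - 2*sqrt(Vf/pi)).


factor = 1 - 2*sqrt(0.51/pi) = 0.1942
sigma_2 = 89 * 0.1942 = 17.28 MPa

17.28 MPa


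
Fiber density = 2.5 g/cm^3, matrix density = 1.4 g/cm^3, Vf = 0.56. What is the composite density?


rho_c = rho_f*Vf + rho_m*(1-Vf) = 2.5*0.56 + 1.4*0.44 = 2.016 g/cm^3

2.016 g/cm^3


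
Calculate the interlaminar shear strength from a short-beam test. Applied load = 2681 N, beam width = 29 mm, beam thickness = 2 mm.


ILSS = 3F/(4bh) = 3*2681/(4*29*2) = 34.67 MPa

34.67 MPa


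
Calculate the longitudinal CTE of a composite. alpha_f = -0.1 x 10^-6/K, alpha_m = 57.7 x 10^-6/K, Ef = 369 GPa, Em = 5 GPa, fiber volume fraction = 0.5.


E1 = Ef*Vf + Em*(1-Vf) = 187.0
alpha_1 = (alpha_f*Ef*Vf + alpha_m*Em*(1-Vf))/E1 = 0.67 x 10^-6/K

0.67 x 10^-6/K


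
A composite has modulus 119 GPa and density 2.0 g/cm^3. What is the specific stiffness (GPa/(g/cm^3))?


Specific stiffness = E/rho = 119/2.0 = 59.5 GPa/(g/cm^3)

59.5 GPa/(g/cm^3)


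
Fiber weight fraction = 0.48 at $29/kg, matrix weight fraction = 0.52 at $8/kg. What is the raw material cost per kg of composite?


Cost = cost_f*Wf + cost_m*Wm = 29*0.48 + 8*0.52 = $18.08/kg

$18.08/kg


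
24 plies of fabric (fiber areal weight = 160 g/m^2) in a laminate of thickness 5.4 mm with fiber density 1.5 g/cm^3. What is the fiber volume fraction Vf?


Vf = n * FAW / (rho_f * h * 1000) = 24 * 160 / (1.5 * 5.4 * 1000) = 0.4741

0.4741


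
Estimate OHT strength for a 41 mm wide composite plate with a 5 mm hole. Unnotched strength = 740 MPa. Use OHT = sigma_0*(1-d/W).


OHT = sigma_0*(1-d/W) = 740*(1-5/41) = 649.8 MPa

649.8 MPa


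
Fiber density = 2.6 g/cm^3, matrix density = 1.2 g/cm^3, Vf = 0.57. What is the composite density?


rho_c = rho_f*Vf + rho_m*(1-Vf) = 2.6*0.57 + 1.2*0.43 = 1.998 g/cm^3

1.998 g/cm^3


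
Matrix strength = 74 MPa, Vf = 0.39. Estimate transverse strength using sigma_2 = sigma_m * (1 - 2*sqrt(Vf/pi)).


factor = 1 - 2*sqrt(0.39/pi) = 0.2953
sigma_2 = 74 * 0.2953 = 21.85 MPa

21.85 MPa


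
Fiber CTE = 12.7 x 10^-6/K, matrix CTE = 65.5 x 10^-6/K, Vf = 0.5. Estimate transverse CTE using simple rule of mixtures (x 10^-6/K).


alpha_2 = alpha_f*Vf + alpha_m*(1-Vf) = 12.7*0.5 + 65.5*0.5 = 39.1 x 10^-6/K

39.1 x 10^-6/K


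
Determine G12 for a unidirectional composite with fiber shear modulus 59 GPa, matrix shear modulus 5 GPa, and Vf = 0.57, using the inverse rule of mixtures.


1/G12 = Vf/Gf + (1-Vf)/Gm = 0.57/59 + 0.43/5
G12 = 10.45 GPa

10.45 GPa


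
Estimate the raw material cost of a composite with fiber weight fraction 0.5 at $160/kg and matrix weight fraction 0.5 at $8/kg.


Cost = cost_f*Wf + cost_m*Wm = 160*0.5 + 8*0.5 = $84.0/kg

$84.0/kg


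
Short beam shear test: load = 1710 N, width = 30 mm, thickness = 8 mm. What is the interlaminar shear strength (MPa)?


ILSS = 3F/(4bh) = 3*1710/(4*30*8) = 5.34 MPa

5.34 MPa


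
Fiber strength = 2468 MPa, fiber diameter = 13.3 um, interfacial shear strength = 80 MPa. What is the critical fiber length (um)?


Lc = sigma_f * d / (2 * tau_i) = 2468 * 13.3 / (2 * 80) = 205.2 um

205.2 um


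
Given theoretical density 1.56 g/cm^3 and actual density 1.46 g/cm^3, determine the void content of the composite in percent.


Void% = (rho_theo - rho_actual)/rho_theo * 100 = (1.56 - 1.46)/1.56 * 100 = 6.41%

6.41%


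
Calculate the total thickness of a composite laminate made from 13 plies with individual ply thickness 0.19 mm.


h = n * t_ply = 13 * 0.19 = 2.47 mm

2.47 mm


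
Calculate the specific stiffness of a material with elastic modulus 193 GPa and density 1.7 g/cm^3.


Specific stiffness = E/rho = 193/1.7 = 113.5 GPa/(g/cm^3)

113.5 GPa/(g/cm^3)


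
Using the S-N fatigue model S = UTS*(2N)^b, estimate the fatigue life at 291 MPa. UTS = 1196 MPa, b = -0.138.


N = 0.5 * (S/UTS)^(1/b) = 0.5 * (291/1196)^(1/-0.138) = 14030.4899 cycles

14030.4899 cycles


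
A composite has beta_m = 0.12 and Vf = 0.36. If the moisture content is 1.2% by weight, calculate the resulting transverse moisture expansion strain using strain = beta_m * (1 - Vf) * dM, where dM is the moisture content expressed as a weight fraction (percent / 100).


dM = 1.2/100 = 0.012
strain = beta_m * (1-Vf) * dM = 0.12 * 0.64 * 0.012 = 0.0009216

0.0009216


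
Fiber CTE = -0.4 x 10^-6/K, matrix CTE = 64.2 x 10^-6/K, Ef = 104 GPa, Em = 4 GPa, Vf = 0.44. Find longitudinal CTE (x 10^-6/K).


E1 = Ef*Vf + Em*(1-Vf) = 48.0
alpha_1 = (alpha_f*Ef*Vf + alpha_m*Em*(1-Vf))/E1 = 2.61 x 10^-6/K

2.61 x 10^-6/K


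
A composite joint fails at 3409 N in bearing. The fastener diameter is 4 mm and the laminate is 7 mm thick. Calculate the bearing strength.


sigma_br = F/(d*h) = 3409/(4*7) = 121.8 MPa

121.8 MPa


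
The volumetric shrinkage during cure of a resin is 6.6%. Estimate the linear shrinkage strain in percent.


Linear shrinkage ≈ vol_shrink/3 = 6.6/3 = 2.2%

2.2%


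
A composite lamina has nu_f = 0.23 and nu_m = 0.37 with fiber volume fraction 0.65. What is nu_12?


nu_12 = nu_f*Vf + nu_m*(1-Vf) = 0.23*0.65 + 0.37*0.35 = 0.279

0.279


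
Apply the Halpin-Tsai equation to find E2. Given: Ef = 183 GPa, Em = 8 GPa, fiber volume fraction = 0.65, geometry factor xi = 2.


eta = (Ef/Em - 1)/(Ef/Em + xi) = (22.875 - 1)/(22.875 + 2) = 0.8794
E2 = Em*(1+xi*eta*Vf)/(1-eta*Vf) = 40.02 GPa

40.02 GPa


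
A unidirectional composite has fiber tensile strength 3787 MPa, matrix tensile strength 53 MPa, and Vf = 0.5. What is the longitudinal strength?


sigma_1 = sigma_f*Vf + sigma_m*(1-Vf) = 3787*0.5 + 53*0.5 = 1920.0 MPa

1920.0 MPa


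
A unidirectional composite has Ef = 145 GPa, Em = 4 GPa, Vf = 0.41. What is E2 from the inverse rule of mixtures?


1/E2 = Vf/Ef + (1-Vf)/Em = 0.41/145 + 0.59/4
E2 = 6.65 GPa

6.65 GPa


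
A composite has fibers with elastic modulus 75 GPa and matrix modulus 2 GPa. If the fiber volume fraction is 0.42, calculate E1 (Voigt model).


E1 = Ef*Vf + Em*(1-Vf) = 75*0.42 + 2*0.58 = 32.66 GPa

32.66 GPa


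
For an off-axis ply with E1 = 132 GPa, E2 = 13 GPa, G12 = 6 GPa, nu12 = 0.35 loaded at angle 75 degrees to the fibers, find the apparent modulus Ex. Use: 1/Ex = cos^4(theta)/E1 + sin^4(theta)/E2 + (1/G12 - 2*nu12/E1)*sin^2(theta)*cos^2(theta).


cos^4(75) = 0.004487, sin^4(75) = 0.870513, sin^2(75)*cos^2(75) = 0.0625
1/G12 - 2*nu12/E1 = 1/6 - 2*0.35/132 = 0.161364 GPa^-1
1/Ex = 0.004487/132 + 0.870513/13 + 0.161364*0.0625 = 0.0770817 GPa^-1
Ex = 12.97 GPa

12.97 GPa


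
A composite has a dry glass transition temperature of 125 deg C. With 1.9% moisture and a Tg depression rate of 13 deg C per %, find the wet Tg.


Tg_wet = Tg_dry - k*moisture = 125 - 13*1.9 = 100.3 deg C

100.3 deg C


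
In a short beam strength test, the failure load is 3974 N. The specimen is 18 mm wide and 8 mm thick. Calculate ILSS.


ILSS = 3F/(4bh) = 3*3974/(4*18*8) = 20.7 MPa

20.7 MPa


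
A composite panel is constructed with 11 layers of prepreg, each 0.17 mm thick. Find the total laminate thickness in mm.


h = n * t_ply = 11 * 0.17 = 1.87 mm

1.87 mm


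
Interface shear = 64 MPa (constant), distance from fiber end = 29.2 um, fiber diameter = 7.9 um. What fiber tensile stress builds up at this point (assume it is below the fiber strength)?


Force balance: sigma_f * (pi*d^2/4) = tau * (pi*d) * x  ->  sigma_f = 4 * tau * x / d
sigma_f = 4 * 64 * 29.2 / 7.9 = 946.2 MPa

946.2 MPa


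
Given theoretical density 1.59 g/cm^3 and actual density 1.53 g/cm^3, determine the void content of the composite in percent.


Void% = (rho_theo - rho_actual)/rho_theo * 100 = (1.59 - 1.53)/1.59 * 100 = 3.77%

3.77%


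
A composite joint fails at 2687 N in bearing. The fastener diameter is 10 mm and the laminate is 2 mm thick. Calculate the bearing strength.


sigma_br = F/(d*h) = 2687/(10*2) = 134.4 MPa

134.4 MPa


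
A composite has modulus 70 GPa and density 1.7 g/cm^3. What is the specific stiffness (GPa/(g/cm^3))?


Specific stiffness = E/rho = 70/1.7 = 41.2 GPa/(g/cm^3)

41.2 GPa/(g/cm^3)


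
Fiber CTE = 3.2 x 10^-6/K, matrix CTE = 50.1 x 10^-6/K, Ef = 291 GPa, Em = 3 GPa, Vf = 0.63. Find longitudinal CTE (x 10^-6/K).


E1 = Ef*Vf + Em*(1-Vf) = 184.44
alpha_1 = (alpha_f*Ef*Vf + alpha_m*Em*(1-Vf))/E1 = 3.48 x 10^-6/K

3.48 x 10^-6/K


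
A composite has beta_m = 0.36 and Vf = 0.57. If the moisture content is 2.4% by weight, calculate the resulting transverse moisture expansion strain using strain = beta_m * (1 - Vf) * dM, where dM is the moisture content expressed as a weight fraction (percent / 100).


dM = 2.4/100 = 0.024
strain = beta_m * (1-Vf) * dM = 0.36 * 0.43 * 0.024 = 0.0037152

0.0037152


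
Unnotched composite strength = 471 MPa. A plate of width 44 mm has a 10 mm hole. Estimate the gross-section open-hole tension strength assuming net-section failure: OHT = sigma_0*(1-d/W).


OHT = sigma_0*(1-d/W) = 471*(1-10/44) = 364.0 MPa

364.0 MPa


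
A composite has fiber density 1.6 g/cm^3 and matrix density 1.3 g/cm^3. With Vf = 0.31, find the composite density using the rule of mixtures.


rho_c = rho_f*Vf + rho_m*(1-Vf) = 1.6*0.31 + 1.3*0.69 = 1.393 g/cm^3

1.393 g/cm^3


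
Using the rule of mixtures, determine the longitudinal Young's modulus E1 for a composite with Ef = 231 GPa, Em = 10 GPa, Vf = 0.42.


E1 = Ef*Vf + Em*(1-Vf) = 231*0.42 + 10*0.58 = 102.82 GPa

102.82 GPa


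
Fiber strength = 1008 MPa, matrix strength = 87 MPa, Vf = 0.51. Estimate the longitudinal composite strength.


sigma_1 = sigma_f*Vf + sigma_m*(1-Vf) = 1008*0.51 + 87*0.49 = 556.7 MPa

556.7 MPa


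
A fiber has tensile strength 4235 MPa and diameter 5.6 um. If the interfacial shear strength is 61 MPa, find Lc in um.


Lc = sigma_f * d / (2 * tau_i) = 4235 * 5.6 / (2 * 61) = 194.4 um

194.4 um


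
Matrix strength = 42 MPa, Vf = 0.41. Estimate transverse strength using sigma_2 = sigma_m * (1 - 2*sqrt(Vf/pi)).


factor = 1 - 2*sqrt(0.41/pi) = 0.2775
sigma_2 = 42 * 0.2775 = 11.65 MPa

11.65 MPa


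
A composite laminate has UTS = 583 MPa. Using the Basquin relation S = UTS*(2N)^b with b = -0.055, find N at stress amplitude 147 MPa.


N = 0.5 * (S/UTS)^(1/b) = 0.5 * (147/583)^(1/-0.055) = 3.7852e+10 cycles

3.7852e+10 cycles


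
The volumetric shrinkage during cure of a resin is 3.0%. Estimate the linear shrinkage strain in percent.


Linear shrinkage ≈ vol_shrink/3 = 3.0/3 = 1.0%

1.0%


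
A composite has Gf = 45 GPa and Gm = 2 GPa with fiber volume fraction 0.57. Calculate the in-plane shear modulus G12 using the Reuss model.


1/G12 = Vf/Gf + (1-Vf)/Gm = 0.57/45 + 0.43/2
G12 = 4.39 GPa

4.39 GPa


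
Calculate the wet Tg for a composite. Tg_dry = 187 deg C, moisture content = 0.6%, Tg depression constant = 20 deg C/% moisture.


Tg_wet = Tg_dry - k*moisture = 187 - 20*0.6 = 175.0 deg C

175.0 deg C


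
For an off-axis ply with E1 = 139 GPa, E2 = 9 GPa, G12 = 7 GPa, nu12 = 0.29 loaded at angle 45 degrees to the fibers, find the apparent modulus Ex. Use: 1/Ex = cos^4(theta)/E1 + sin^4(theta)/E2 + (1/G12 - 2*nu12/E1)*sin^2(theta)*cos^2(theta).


cos^4(45) = 0.25, sin^4(45) = 0.25, sin^2(45)*cos^2(45) = 0.25
1/G12 - 2*nu12/E1 = 1/7 - 2*0.29/139 = 0.138684 GPa^-1
1/Ex = 0.25/139 + 0.25/9 + 0.138684*0.25 = 0.0642475 GPa^-1
Ex = 15.56 GPa

15.56 GPa


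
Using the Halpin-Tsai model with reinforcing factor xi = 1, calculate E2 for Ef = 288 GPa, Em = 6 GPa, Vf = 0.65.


eta = (Ef/Em - 1)/(Ef/Em + xi) = (48.0 - 1)/(48.0 + 1) = 0.9592
E2 = Em*(1+xi*eta*Vf)/(1-eta*Vf) = 25.87 GPa

25.87 GPa


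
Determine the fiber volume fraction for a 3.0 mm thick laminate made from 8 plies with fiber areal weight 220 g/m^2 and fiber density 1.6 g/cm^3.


Vf = n * FAW / (rho_f * h * 1000) = 8 * 220 / (1.6 * 3.0 * 1000) = 0.3667

0.3667


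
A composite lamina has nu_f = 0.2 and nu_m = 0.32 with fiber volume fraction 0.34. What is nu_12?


nu_12 = nu_f*Vf + nu_m*(1-Vf) = 0.2*0.34 + 0.32*0.66 = 0.2792

0.2792


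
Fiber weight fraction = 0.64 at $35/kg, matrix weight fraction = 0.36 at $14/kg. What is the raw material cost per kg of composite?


Cost = cost_f*Wf + cost_m*Wm = 35*0.64 + 14*0.36 = $27.44/kg

$27.44/kg


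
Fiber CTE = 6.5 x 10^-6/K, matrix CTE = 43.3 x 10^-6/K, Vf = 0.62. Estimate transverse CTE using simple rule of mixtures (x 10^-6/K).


alpha_2 = alpha_f*Vf + alpha_m*(1-Vf) = 6.5*0.62 + 43.3*0.38 = 20.5 x 10^-6/K

20.5 x 10^-6/K


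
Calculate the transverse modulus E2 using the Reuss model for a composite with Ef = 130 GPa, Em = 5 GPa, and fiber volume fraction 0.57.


1/E2 = Vf/Ef + (1-Vf)/Em = 0.57/130 + 0.43/5
E2 = 11.06 GPa

11.06 GPa


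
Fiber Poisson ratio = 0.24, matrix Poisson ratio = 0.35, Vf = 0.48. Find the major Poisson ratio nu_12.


nu_12 = nu_f*Vf + nu_m*(1-Vf) = 0.24*0.48 + 0.35*0.52 = 0.2972

0.2972


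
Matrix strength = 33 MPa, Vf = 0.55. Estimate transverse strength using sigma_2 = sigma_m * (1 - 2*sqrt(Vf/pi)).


factor = 1 - 2*sqrt(0.55/pi) = 0.1632
sigma_2 = 33 * 0.1632 = 5.38 MPa

5.38 MPa


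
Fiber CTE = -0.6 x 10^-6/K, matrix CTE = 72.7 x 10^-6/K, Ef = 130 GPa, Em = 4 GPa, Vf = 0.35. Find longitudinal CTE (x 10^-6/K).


E1 = Ef*Vf + Em*(1-Vf) = 48.1
alpha_1 = (alpha_f*Ef*Vf + alpha_m*Em*(1-Vf))/E1 = 3.36 x 10^-6/K

3.36 x 10^-6/K


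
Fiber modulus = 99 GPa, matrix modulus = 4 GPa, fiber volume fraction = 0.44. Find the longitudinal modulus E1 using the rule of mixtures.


E1 = Ef*Vf + Em*(1-Vf) = 99*0.44 + 4*0.56 = 45.8 GPa

45.8 GPa


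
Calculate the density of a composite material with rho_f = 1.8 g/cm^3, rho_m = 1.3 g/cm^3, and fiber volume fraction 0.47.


rho_c = rho_f*Vf + rho_m*(1-Vf) = 1.8*0.47 + 1.3*0.53 = 1.535 g/cm^3

1.535 g/cm^3


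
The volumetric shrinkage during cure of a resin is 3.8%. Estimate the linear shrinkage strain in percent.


Linear shrinkage ≈ vol_shrink/3 = 3.8/3 = 1.267%

1.267%


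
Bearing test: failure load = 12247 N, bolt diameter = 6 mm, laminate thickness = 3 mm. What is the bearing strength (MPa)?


sigma_br = F/(d*h) = 12247/(6*3) = 680.4 MPa

680.4 MPa


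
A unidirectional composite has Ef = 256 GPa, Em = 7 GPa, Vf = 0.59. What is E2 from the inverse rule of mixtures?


1/E2 = Vf/Ef + (1-Vf)/Em = 0.59/256 + 0.41/7
E2 = 16.43 GPa

16.43 GPa


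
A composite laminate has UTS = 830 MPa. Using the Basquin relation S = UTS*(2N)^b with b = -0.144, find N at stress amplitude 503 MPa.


N = 0.5 * (S/UTS)^(1/b) = 0.5 * (503/830)^(1/-0.144) = 16.1978 cycles

16.1978 cycles


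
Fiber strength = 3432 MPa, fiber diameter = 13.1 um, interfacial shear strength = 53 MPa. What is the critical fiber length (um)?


Lc = sigma_f * d / (2 * tau_i) = 3432 * 13.1 / (2 * 53) = 424.1 um

424.1 um


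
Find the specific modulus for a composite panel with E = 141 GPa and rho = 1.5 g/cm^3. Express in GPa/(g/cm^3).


Specific stiffness = E/rho = 141/1.5 = 94.0 GPa/(g/cm^3)

94.0 GPa/(g/cm^3)


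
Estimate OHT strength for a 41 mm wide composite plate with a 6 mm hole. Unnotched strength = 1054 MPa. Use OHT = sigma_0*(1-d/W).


OHT = sigma_0*(1-d/W) = 1054*(1-6/41) = 899.8 MPa

899.8 MPa


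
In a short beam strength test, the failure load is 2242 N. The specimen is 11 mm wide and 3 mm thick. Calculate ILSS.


ILSS = 3F/(4bh) = 3*2242/(4*11*3) = 50.95 MPa

50.95 MPa


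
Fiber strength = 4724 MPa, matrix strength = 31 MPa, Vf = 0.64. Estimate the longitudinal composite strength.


sigma_1 = sigma_f*Vf + sigma_m*(1-Vf) = 4724*0.64 + 31*0.36 = 3034.5 MPa

3034.5 MPa


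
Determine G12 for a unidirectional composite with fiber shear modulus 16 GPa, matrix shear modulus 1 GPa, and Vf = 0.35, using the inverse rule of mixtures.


1/G12 = Vf/Gf + (1-Vf)/Gm = 0.35/16 + 0.65/1
G12 = 1.49 GPa

1.49 GPa


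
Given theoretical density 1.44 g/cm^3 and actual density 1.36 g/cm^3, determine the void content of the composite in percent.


Void% = (rho_theo - rho_actual)/rho_theo * 100 = (1.44 - 1.36)/1.44 * 100 = 5.56%

5.56%


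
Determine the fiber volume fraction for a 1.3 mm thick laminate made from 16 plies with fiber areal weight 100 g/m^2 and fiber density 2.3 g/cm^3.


Vf = n * FAW / (rho_f * h * 1000) = 16 * 100 / (2.3 * 1.3 * 1000) = 0.5351

0.5351


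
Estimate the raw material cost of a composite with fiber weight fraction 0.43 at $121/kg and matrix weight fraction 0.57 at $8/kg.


Cost = cost_f*Wf + cost_m*Wm = 121*0.43 + 8*0.57 = $56.59/kg

$56.59/kg


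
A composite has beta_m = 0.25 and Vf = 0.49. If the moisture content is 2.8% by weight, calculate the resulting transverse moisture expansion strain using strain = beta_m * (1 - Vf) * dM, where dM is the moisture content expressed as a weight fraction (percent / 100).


dM = 2.8/100 = 0.028
strain = beta_m * (1-Vf) * dM = 0.25 * 0.51 * 0.028 = 0.00357

0.00357


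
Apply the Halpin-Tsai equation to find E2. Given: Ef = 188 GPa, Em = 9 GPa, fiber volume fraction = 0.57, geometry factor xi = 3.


eta = (Ef/Em - 1)/(Ef/Em + xi) = (20.8889 - 1)/(20.8889 + 3) = 0.8326
E2 = Em*(1+xi*eta*Vf)/(1-eta*Vf) = 41.51 GPa

41.51 GPa


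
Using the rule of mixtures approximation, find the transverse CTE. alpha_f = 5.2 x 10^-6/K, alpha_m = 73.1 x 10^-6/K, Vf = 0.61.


alpha_2 = alpha_f*Vf + alpha_m*(1-Vf) = 5.2*0.61 + 73.1*0.39 = 31.7 x 10^-6/K

31.7 x 10^-6/K


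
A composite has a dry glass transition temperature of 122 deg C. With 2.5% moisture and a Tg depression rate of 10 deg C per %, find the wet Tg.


Tg_wet = Tg_dry - k*moisture = 122 - 10*2.5 = 97.0 deg C

97.0 deg C


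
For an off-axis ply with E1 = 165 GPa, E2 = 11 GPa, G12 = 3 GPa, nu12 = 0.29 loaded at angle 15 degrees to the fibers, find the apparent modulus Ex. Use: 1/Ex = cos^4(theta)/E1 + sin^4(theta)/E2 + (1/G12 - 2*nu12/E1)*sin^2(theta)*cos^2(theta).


cos^4(15) = 0.870513, sin^4(15) = 0.004487, sin^2(15)*cos^2(15) = 0.0625
1/G12 - 2*nu12/E1 = 1/3 - 2*0.29/165 = 0.329818 GPa^-1
1/Ex = 0.870513/165 + 0.004487/11 + 0.329818*0.0625 = 0.0262974 GPa^-1
Ex = 38.03 GPa

38.03 GPa


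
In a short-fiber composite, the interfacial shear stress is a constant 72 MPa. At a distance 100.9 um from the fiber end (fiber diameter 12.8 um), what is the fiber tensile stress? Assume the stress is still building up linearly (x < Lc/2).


Force balance: sigma_f * (pi*d^2/4) = tau * (pi*d) * x  ->  sigma_f = 4 * tau * x / d
sigma_f = 4 * 72 * 100.9 / 12.8 = 2270.3 MPa

2270.3 MPa


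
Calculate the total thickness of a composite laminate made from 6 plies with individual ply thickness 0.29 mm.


h = n * t_ply = 6 * 0.29 = 1.74 mm

1.74 mm


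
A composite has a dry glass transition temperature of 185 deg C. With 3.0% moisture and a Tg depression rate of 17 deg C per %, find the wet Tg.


Tg_wet = Tg_dry - k*moisture = 185 - 17*3.0 = 134.0 deg C

134.0 deg C


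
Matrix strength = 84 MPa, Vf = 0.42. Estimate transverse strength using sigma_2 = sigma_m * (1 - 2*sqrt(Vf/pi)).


factor = 1 - 2*sqrt(0.42/pi) = 0.2687
sigma_2 = 84 * 0.2687 = 22.57 MPa

22.57 MPa


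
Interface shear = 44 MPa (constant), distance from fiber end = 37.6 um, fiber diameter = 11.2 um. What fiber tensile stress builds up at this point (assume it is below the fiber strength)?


Force balance: sigma_f * (pi*d^2/4) = tau * (pi*d) * x  ->  sigma_f = 4 * tau * x / d
sigma_f = 4 * 44 * 37.6 / 11.2 = 590.9 MPa

590.9 MPa


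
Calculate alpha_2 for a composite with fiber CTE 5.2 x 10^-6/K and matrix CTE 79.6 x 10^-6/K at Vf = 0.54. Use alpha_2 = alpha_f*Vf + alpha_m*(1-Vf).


alpha_2 = alpha_f*Vf + alpha_m*(1-Vf) = 5.2*0.54 + 79.6*0.46 = 39.4 x 10^-6/K

39.4 x 10^-6/K


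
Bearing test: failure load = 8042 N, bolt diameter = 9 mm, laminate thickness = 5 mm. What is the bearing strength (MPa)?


sigma_br = F/(d*h) = 8042/(9*5) = 178.7 MPa

178.7 MPa


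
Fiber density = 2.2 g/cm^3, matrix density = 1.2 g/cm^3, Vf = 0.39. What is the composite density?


rho_c = rho_f*Vf + rho_m*(1-Vf) = 2.2*0.39 + 1.2*0.61 = 1.59 g/cm^3

1.59 g/cm^3


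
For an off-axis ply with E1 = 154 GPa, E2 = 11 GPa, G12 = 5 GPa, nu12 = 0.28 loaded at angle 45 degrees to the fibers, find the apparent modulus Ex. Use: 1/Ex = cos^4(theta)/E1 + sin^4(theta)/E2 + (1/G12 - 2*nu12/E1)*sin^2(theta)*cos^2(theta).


cos^4(45) = 0.25, sin^4(45) = 0.25, sin^2(45)*cos^2(45) = 0.25
1/G12 - 2*nu12/E1 = 1/5 - 2*0.28/154 = 0.196364 GPa^-1
1/Ex = 0.25/154 + 0.25/11 + 0.196364*0.25 = 0.0734416 GPa^-1
Ex = 13.62 GPa

13.62 GPa


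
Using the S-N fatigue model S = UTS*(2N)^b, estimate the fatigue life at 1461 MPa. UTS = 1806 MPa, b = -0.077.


N = 0.5 * (S/UTS)^(1/b) = 0.5 * (1461/1806)^(1/-0.077) = 7.8461 cycles

7.8461 cycles


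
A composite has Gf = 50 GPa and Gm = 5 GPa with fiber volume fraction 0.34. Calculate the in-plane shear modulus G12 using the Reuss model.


1/G12 = Vf/Gf + (1-Vf)/Gm = 0.34/50 + 0.66/5
G12 = 7.2 GPa

7.2 GPa


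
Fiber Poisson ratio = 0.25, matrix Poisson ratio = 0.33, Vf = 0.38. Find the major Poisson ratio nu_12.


nu_12 = nu_f*Vf + nu_m*(1-Vf) = 0.25*0.38 + 0.33*0.62 = 0.2996

0.2996


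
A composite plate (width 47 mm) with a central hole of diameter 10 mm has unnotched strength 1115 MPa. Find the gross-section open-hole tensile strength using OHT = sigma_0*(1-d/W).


OHT = sigma_0*(1-d/W) = 1115*(1-10/47) = 877.8 MPa

877.8 MPa


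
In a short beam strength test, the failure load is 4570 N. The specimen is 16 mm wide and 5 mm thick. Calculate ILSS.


ILSS = 3F/(4bh) = 3*4570/(4*16*5) = 42.84 MPa

42.84 MPa


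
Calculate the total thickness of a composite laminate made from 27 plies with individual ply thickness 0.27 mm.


h = n * t_ply = 27 * 0.27 = 7.29 mm

7.29 mm


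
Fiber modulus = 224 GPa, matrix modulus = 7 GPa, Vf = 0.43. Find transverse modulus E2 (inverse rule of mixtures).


1/E2 = Vf/Ef + (1-Vf)/Em = 0.43/224 + 0.57/7
E2 = 12.0 GPa

12.0 GPa


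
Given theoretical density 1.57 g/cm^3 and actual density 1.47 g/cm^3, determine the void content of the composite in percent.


Void% = (rho_theo - rho_actual)/rho_theo * 100 = (1.57 - 1.47)/1.57 * 100 = 6.37%

6.37%


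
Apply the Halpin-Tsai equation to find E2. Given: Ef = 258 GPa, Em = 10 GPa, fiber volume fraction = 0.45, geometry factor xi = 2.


eta = (Ef/Em - 1)/(Ef/Em + xi) = (25.8 - 1)/(25.8 + 2) = 0.8921
E2 = Em*(1+xi*eta*Vf)/(1-eta*Vf) = 30.12 GPa

30.12 GPa


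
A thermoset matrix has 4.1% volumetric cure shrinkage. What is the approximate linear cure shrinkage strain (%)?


Linear shrinkage ≈ vol_shrink/3 = 4.1/3 = 1.367%

1.367%


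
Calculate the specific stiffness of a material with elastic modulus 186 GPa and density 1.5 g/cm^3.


Specific stiffness = E/rho = 186/1.5 = 124.0 GPa/(g/cm^3)

124.0 GPa/(g/cm^3)


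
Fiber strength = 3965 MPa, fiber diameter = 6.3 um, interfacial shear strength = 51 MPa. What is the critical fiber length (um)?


Lc = sigma_f * d / (2 * tau_i) = 3965 * 6.3 / (2 * 51) = 244.9 um

244.9 um


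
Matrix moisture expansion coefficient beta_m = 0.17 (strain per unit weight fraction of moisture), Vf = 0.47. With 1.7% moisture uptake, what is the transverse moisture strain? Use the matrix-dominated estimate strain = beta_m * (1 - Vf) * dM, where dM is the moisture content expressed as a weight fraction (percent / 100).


dM = 1.7/100 = 0.017
strain = beta_m * (1-Vf) * dM = 0.17 * 0.53 * 0.017 = 0.0015317

0.0015317


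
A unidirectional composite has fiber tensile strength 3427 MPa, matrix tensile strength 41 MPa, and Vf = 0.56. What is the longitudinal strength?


sigma_1 = sigma_f*Vf + sigma_m*(1-Vf) = 3427*0.56 + 41*0.44 = 1937.2 MPa

1937.2 MPa


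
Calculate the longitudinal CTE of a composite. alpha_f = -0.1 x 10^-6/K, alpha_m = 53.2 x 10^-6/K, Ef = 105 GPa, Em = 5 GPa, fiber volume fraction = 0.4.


E1 = Ef*Vf + Em*(1-Vf) = 45.0
alpha_1 = (alpha_f*Ef*Vf + alpha_m*Em*(1-Vf))/E1 = 3.45 x 10^-6/K

3.45 x 10^-6/K


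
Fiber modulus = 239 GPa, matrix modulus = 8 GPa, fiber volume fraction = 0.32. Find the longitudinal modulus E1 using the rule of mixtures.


E1 = Ef*Vf + Em*(1-Vf) = 239*0.32 + 8*0.68 = 81.92 GPa

81.92 GPa


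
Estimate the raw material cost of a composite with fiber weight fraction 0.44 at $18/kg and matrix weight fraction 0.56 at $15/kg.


Cost = cost_f*Wf + cost_m*Wm = 18*0.44 + 15*0.56 = $16.32/kg

$16.32/kg


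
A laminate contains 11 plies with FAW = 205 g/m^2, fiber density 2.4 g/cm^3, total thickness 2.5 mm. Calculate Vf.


Vf = n * FAW / (rho_f * h * 1000) = 11 * 205 / (2.4 * 2.5 * 1000) = 0.3758

0.3758


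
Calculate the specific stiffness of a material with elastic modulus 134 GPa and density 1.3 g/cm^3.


Specific stiffness = E/rho = 134/1.3 = 103.1 GPa/(g/cm^3)

103.1 GPa/(g/cm^3)


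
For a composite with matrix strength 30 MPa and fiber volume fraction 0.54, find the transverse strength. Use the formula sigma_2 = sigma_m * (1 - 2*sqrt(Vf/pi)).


factor = 1 - 2*sqrt(0.54/pi) = 0.1708
sigma_2 = 30 * 0.1708 = 5.12 MPa

5.12 MPa


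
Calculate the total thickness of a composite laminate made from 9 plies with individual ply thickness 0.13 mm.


h = n * t_ply = 9 * 0.13 = 1.17 mm

1.17 mm


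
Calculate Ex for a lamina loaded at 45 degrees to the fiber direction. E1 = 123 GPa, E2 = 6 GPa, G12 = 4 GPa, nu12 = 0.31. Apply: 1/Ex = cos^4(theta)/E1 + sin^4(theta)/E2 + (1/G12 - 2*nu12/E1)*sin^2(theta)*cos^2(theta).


cos^4(45) = 0.25, sin^4(45) = 0.25, sin^2(45)*cos^2(45) = 0.25
1/G12 - 2*nu12/E1 = 1/4 - 2*0.31/123 = 0.244959 GPa^-1
1/Ex = 0.25/123 + 0.25/6 + 0.244959*0.25 = 0.104939 GPa^-1
Ex = 9.53 GPa

9.53 GPa


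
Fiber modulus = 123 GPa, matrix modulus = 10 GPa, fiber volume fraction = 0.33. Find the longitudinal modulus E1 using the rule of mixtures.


E1 = Ef*Vf + Em*(1-Vf) = 123*0.33 + 10*0.67 = 47.29 GPa

47.29 GPa


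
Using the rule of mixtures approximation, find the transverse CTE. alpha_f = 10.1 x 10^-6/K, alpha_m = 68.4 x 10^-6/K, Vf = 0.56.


alpha_2 = alpha_f*Vf + alpha_m*(1-Vf) = 10.1*0.56 + 68.4*0.44 = 35.8 x 10^-6/K

35.8 x 10^-6/K


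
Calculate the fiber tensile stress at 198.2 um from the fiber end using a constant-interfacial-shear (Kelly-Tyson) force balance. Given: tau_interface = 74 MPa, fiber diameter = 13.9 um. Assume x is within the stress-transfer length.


Force balance: sigma_f * (pi*d^2/4) = tau * (pi*d) * x  ->  sigma_f = 4 * tau * x / d
sigma_f = 4 * 74 * 198.2 / 13.9 = 4220.7 MPa

4220.7 MPa


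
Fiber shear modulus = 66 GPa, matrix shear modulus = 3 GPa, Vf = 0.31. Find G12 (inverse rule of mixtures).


1/G12 = Vf/Gf + (1-Vf)/Gm = 0.31/66 + 0.69/3
G12 = 4.26 GPa

4.26 GPa


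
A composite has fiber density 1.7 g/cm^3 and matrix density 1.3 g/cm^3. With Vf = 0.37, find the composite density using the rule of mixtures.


rho_c = rho_f*Vf + rho_m*(1-Vf) = 1.7*0.37 + 1.3*0.63 = 1.448 g/cm^3

1.448 g/cm^3


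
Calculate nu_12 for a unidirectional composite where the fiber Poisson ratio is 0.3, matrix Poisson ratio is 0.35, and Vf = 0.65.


nu_12 = nu_f*Vf + nu_m*(1-Vf) = 0.3*0.65 + 0.35*0.35 = 0.3175

0.3175


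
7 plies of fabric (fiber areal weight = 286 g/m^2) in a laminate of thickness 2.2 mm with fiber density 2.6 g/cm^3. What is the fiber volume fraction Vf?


Vf = n * FAW / (rho_f * h * 1000) = 7 * 286 / (2.6 * 2.2 * 1000) = 0.35

0.35


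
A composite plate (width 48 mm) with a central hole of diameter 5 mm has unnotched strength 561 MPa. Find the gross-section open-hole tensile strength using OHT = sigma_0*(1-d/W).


OHT = sigma_0*(1-d/W) = 561*(1-5/48) = 502.6 MPa

502.6 MPa


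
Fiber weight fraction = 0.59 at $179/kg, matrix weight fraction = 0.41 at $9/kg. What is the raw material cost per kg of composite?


Cost = cost_f*Wf + cost_m*Wm = 179*0.59 + 9*0.41 = $109.3/kg

$109.3/kg


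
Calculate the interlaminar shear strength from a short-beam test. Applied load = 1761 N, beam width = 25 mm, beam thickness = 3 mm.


ILSS = 3F/(4bh) = 3*1761/(4*25*3) = 17.61 MPa

17.61 MPa


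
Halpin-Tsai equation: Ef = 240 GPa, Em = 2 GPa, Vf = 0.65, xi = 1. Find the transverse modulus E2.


eta = (Ef/Em - 1)/(Ef/Em + xi) = (120.0 - 1)/(120.0 + 1) = 0.9835
E2 = Em*(1+xi*eta*Vf)/(1-eta*Vf) = 9.09 GPa

9.09 GPa


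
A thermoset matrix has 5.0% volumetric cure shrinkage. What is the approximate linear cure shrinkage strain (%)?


Linear shrinkage ≈ vol_shrink/3 = 5.0/3 = 1.667%

1.667%


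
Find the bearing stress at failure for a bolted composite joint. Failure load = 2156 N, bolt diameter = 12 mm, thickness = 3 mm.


sigma_br = F/(d*h) = 2156/(12*3) = 59.9 MPa

59.9 MPa


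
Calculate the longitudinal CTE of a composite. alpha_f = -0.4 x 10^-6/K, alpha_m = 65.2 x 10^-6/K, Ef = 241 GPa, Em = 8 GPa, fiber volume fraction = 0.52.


E1 = Ef*Vf + Em*(1-Vf) = 129.16
alpha_1 = (alpha_f*Ef*Vf + alpha_m*Em*(1-Vf))/E1 = 1.55 x 10^-6/K

1.55 x 10^-6/K


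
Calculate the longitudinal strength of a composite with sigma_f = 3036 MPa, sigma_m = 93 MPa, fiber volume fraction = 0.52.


sigma_1 = sigma_f*Vf + sigma_m*(1-Vf) = 3036*0.52 + 93*0.48 = 1623.4 MPa

1623.4 MPa


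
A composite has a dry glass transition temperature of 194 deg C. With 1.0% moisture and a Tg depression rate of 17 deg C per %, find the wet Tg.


Tg_wet = Tg_dry - k*moisture = 194 - 17*1.0 = 177.0 deg C

177.0 deg C


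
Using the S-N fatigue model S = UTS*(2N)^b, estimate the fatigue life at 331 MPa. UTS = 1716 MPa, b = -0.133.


N = 0.5 * (S/UTS)^(1/b) = 0.5 * (331/1716)^(1/-0.133) = 118188.0825 cycles

118188.0825 cycles


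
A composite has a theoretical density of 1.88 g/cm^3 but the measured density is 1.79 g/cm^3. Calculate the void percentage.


Void% = (rho_theo - rho_actual)/rho_theo * 100 = (1.88 - 1.79)/1.88 * 100 = 4.79%

4.79%


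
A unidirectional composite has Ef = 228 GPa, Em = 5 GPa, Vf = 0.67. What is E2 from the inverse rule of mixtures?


1/E2 = Vf/Ef + (1-Vf)/Em = 0.67/228 + 0.33/5
E2 = 14.51 GPa

14.51 GPa
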